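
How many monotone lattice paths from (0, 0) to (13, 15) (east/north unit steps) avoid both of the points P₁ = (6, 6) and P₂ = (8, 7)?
Number of paths = 22157319

Inclusion–exclusion. Total paths: C(28, 13) = 37442160. Through P₁: C(12, 6)·C(16, 7) = 10570560. Through P₂: C(15, 8)·C(13, 5) = 8281845. Since P₁ is strictly southwest of P₂, a monotone path through both must visit P₁ then P₂; paths through both = C(12, 6)·C(3, 2)·C(13, 5) = 3567564. Avoid both = 37442160 − 10570560 − 8281845 + 3567564 = 22157319.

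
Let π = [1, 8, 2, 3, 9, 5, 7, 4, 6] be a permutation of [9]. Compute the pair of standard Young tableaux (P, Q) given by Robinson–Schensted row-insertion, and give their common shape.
P = [1, 2, 3, 4, 6] / [5, 7] / [8, 9];  Q = [1, 2, 4, 5, 7] / [3, 6] / [8, 9];  common shape = (5, 2, 2)

Row-insert the values π_1, π_2, … into P one at a time, bumping the leftmost entry strictly greater than the inserted value down to the next row. The recording tableau Q records, in position (i, j), the step at which that cell was added to P.
  Insert 1 (step 1): P = [1];  Q = [1]
  Insert 8 (step 2): P = [1, 8];  Q = [1, 2]
  Insert 2 (step 3): P = [1, 2] / [8];  Q = [1, 2] / [3]
  Insert 3 (step 4): P = [1, 2, 3] / [8];  Q = [1, 2, 4] / [3]
  Insert 9 (step 5): P = [1, 2, 3, 9] / [8];  Q = [1, 2, 4, 5] / [3]
  Insert 5 (step 6): P = [1, 2, 3, 5] / [8, 9];  Q = [1, 2, 4, 5] / [3, 6]
  Insert 7 (step 7): P = [1, 2, 3, 5, 7] / [8, 9];  Q = [1, 2, 4, 5, 7] / [3, 6]
  Insert 4 (step 8): P = [1, 2, 3, 4, 7] / [5, 9] / [8];  Q = [1, 2, 4, 5, 7] / [3, 6] / [8]
  Insert 6 (step 9): P = [1, 2, 3, 4, 6] / [5, 7] / [8, 9];  Q = [1, 2, 4, 5, 7] / [3, 6] / [8, 9]
Final shape: (5, 2, 2).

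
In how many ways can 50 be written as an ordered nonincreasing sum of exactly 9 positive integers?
p(50, 9 parts) = 15224

Partitions of n into exactly k parts are in bijection with partitions of n − k into at most k parts (subtract 1 from each part). So p(50, exactly 9) = p(41, parts ≤ 9). Computing via the recurrence p(m, j) = p(m, j−1) + p(m−j, j) gives 15224.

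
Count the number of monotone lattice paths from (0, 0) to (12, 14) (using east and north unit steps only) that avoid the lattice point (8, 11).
Number of paths = 7012330

Total paths from (0, 0) to (12, 14): C(26, 12) = 9657700. Paths through (8, 11): (paths (0, 0) → (8, 11)) × (paths (8, 11) → (12, 14)) = C(19, 8) · C(7, 4) = 75582 · 35 = 2645370. Avoidance count = 9657700 − 2645370 = 7012330.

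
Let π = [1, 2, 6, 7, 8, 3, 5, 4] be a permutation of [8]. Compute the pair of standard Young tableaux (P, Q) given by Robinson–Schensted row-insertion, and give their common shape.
P = [1, 2, 3, 4, 8] / [5, 7] / [6];  Q = [1, 2, 3, 4, 5] / [6, 7] / [8];  common shape = (5, 2, 1)

Row-insert the values π_1, π_2, … into P one at a time, bumping the leftmost entry strictly greater than the inserted value down to the next row. The recording tableau Q records, in position (i, j), the step at which that cell was added to P.
  Insert 1 (step 1): P = [1];  Q = [1]
  Insert 2 (step 2): P = [1, 2];  Q = [1, 2]
  Insert 6 (step 3): P = [1, 2, 6];  Q = [1, 2, 3]
  Insert 7 (step 4): P = [1, 2, 6, 7];  Q = [1, 2, 3, 4]
  Insert 8 (step 5): P = [1, 2, 6, 7, 8];  Q = [1, 2, 3, 4, 5]
  Insert 3 (step 6): P = [1, 2, 3, 7, 8] / [6];  Q = [1, 2, 3, 4, 5] / [6]
  Insert 5 (step 7): P = [1, 2, 3, 5, 8] / [6, 7];  Q = [1, 2, 3, 4, 5] / [6, 7]
  Insert 4 (step 8): P = [1, 2, 3, 4, 8] / [5, 7] / [6];  Q = [1, 2, 3, 4, 5] / [6, 7] / [8]
Final shape: (5, 2, 1).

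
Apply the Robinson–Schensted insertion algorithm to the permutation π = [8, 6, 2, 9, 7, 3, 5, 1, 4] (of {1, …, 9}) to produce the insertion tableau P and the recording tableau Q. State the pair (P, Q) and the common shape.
P = [1, 3, 4] / [2, 5] / [6, 7] / [8, 9];  Q = [1, 4, 7] / [2, 5] / [3, 6] / [8, 9];  common shape = (3, 2, 2, 2)

Row-insert the values π_1, π_2, … into P one at a time, bumping the leftmost entry strictly greater than the inserted value down to the next row. The recording tableau Q records, in position (i, j), the step at which that cell was added to P.
  Insert 8 (step 1): P = [8];  Q = [1]
  Insert 6 (step 2): P = [6] / [8];  Q = [1] / [2]
  Insert 2 (step 3): P = [2] / [6] / [8];  Q = [1] / [2] / [3]
  Insert 9 (step 4): P = [2, 9] / [6] / [8];  Q = [1, 4] / [2] / [3]
  Insert 7 (step 5): P = [2, 7] / [6, 9] / [8];  Q = [1, 4] / [2, 5] / [3]
  Insert 3 (step 6): P = [2, 3] / [6, 7] / [8, 9];  Q = [1, 4] / [2, 5] / [3, 6]
  Insert 5 (step 7): P = [2, 3, 5] / [6, 7] / [8, 9];  Q = [1, 4, 7] / [2, 5] / [3, 6]
  Insert 1 (step 8): P = [1, 3, 5] / [2, 7] / [6, 9] / [8];  Q = [1, 4, 7] / [2, 5] / [3, 6] / [8]
  Insert 4 (step 9): P = [1, 3, 4] / [2, 5] / [6, 7] / [8, 9];  Q = [1, 4, 7] / [2, 5] / [3, 6] / [8, 9]
Final shape: (3, 2, 2, 2).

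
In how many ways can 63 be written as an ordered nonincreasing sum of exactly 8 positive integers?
p(63, 8 parts) = 50774

Partitions of n into exactly k parts are in bijection with partitions of n − k into at most k parts (subtract 1 from each part). So p(63, exactly 8) = p(55, parts ≤ 8). Computing via the recurrence p(m, j) = p(m, j−1) + p(m−j, j) gives 50774.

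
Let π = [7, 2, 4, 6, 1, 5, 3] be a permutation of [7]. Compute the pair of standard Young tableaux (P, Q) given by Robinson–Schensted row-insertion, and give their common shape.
P = [1, 3, 5] / [2, 4] / [6] / [7];  Q = [1, 3, 4] / [2, 6] / [5] / [7];  common shape = (3, 2, 1, 1)

Row-insert the values π_1, π_2, … into P one at a time, bumping the leftmost entry strictly greater than the inserted value down to the next row. The recording tableau Q records, in position (i, j), the step at which that cell was added to P.
  Insert 7 (step 1): P = [7];  Q = [1]
  Insert 2 (step 2): P = [2] / [7];  Q = [1] / [2]
  Insert 4 (step 3): P = [2, 4] / [7];  Q = [1, 3] / [2]
  Insert 6 (step 4): P = [2, 4, 6] / [7];  Q = [1, 3, 4] / [2]
  Insert 1 (step 5): P = [1, 4, 6] / [2] / [7];  Q = [1, 3, 4] / [2] / [5]
  Insert 5 (step 6): P = [1, 4, 5] / [2, 6] / [7];  Q = [1, 3, 4] / [2, 6] / [5]
  Insert 3 (step 7): P = [1, 3, 5] / [2, 4] / [6] / [7];  Q = [1, 3, 4] / [2, 6] / [5] / [7]
Final shape: (3, 2, 1, 1).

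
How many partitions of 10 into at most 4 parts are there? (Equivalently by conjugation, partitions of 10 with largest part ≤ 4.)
p(10, parts ≤ 4) = 23

Partitions of 10 with all parts ≤ 4: 4+4+2, 4+4+1+1, 4+3+3, 4+3+2+1, 4+3+1+1+1, 4+2+2+2, 4+2+2+1+1, 4+2+1+1+1+1, 4+1+1+1+1+1+1, 3+3+3+1, 3+3+2+2, 3+3+2+1+1, 3+3+1+1+1+1, 3+2+2+2+1, 3+2+2+1+1+1, 3+2+1+1+1+1+1, 3+1+1+1+1+1+1+1, 2+2+2+2+2, 2+2+2+2+1+1, 2+2+2+1+1+1+1, 2+2+1+1+1+1+1+1, 2+1+1+1+1+1+1+1+1, 1+1+1+1+1+1+1+1+1+1. Count = 23.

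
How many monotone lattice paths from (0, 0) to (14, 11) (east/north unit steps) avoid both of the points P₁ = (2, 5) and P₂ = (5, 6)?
Number of paths = 3310800

Inclusion–exclusion. Total paths: C(25, 14) = 4457400. Through P₁: C(7, 2)·C(18, 12) = 389844. Through P₂: C(11, 5)·C(14, 9) = 924924. Since P₁ is strictly southwest of P₂, a monotone path through both must visit P₁ then P₂; paths through both = C(7, 2)·C(4, 3)·C(14, 9) = 168168. Avoid both = 4457400 − 389844 − 924924 + 168168 = 3310800.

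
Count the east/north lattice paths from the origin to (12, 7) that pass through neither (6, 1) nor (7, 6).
Number of paths = 33876

Inclusion–exclusion. Total paths: C(19, 12) = 50388. Through P₁: C(7, 6)·C(12, 6) = 6468. Through P₂: C(13, 7)·C(6, 5) = 10296. Since P₁ is strictly southwest of P₂, a monotone path through both must visit P₁ then P₂; paths through both = C(7, 6)·C(6, 1)·C(6, 5) = 252. Avoid both = 50388 − 6468 − 10296 + 252 = 33876.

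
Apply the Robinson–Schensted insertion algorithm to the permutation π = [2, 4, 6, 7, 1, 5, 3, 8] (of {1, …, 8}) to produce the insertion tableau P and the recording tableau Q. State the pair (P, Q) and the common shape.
P = [1, 3, 5, 7, 8] / [2, 4] / [6];  Q = [1, 2, 3, 4, 8] / [5, 6] / [7];  common shape = (5, 2, 1)

Row-insert the values π_1, π_2, … into P one at a time, bumping the leftmost entry strictly greater than the inserted value down to the next row. The recording tableau Q records, in position (i, j), the step at which that cell was added to P.
  Insert 2 (step 1): P = [2];  Q = [1]
  Insert 4 (step 2): P = [2, 4];  Q = [1, 2]
  Insert 6 (step 3): P = [2, 4, 6];  Q = [1, 2, 3]
  Insert 7 (step 4): P = [2, 4, 6, 7];  Q = [1, 2, 3, 4]
  Insert 1 (step 5): P = [1, 4, 6, 7] / [2];  Q = [1, 2, 3, 4] / [5]
  Insert 5 (step 6): P = [1, 4, 5, 7] / [2, 6];  Q = [1, 2, 3, 4] / [5, 6]
  Insert 3 (step 7): P = [1, 3, 5, 7] / [2, 4] / [6];  Q = [1, 2, 3, 4] / [5, 6] / [7]
  Insert 8 (step 8): P = [1, 3, 5, 7, 8] / [2, 4] / [6];  Q = [1, 2, 3, 4, 8] / [5, 6] / [7]
Final shape: (5, 2, 1).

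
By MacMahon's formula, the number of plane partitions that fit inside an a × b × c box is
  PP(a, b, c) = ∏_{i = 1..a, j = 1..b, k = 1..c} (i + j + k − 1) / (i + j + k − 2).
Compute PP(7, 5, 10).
PP(7, 5, 10) = 24648355308799872

Evaluate the triple product over i = 1..7, j = 1..5, k = 1..10. The factors are (2/1) · (3/2) · (4/3) · (5/4) · (6/5) · (7/6) · (8/7) · (9/8) · … (350 factors total). The numerators and denominators telescope so the product is an integer; carrying out the multiplication exactly gives PP(7, 5, 10) = 24648355308799872.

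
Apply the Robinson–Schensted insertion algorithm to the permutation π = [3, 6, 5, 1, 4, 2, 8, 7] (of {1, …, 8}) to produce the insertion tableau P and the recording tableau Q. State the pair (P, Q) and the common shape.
P = [1, 2, 7] / [3, 4, 8] / [5] / [6];  Q = [1, 2, 7] / [3, 5, 8] / [4] / [6];  common shape = (3, 3, 1, 1)

Row-insert the values π_1, π_2, … into P one at a time, bumping the leftmost entry strictly greater than the inserted value down to the next row. The recording tableau Q records, in position (i, j), the step at which that cell was added to P.
  Insert 3 (step 1): P = [3];  Q = [1]
  Insert 6 (step 2): P = [3, 6];  Q = [1, 2]
  Insert 5 (step 3): P = [3, 5] / [6];  Q = [1, 2] / [3]
  Insert 1 (step 4): P = [1, 5] / [3] / [6];  Q = [1, 2] / [3] / [4]
  Insert 4 (step 5): P = [1, 4] / [3, 5] / [6];  Q = [1, 2] / [3, 5] / [4]
  Insert 2 (step 6): P = [1, 2] / [3, 4] / [5] / [6];  Q = [1, 2] / [3, 5] / [4] / [6]
  Insert 8 (step 7): P = [1, 2, 8] / [3, 4] / [5] / [6];  Q = [1, 2, 7] / [3, 5] / [4] / [6]
  Insert 7 (step 8): P = [1, 2, 7] / [3, 4, 8] / [5] / [6];  Q = [1, 2, 7] / [3, 5, 8] / [4] / [6]
Final shape: (3, 3, 1, 1).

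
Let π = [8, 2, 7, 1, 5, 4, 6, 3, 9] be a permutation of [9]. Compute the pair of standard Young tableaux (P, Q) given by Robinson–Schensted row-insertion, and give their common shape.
P = [1, 3, 6, 9] / [2, 4] / [5] / [7] / [8];  Q = [1, 3, 7, 9] / [2, 5] / [4] / [6] / [8];  common shape = (4, 2, 1, 1, 1)

Row-insert the values π_1, π_2, … into P one at a time, bumping the leftmost entry strictly greater than the inserted value down to the next row. The recording tableau Q records, in position (i, j), the step at which that cell was added to P.
  Insert 8 (step 1): P = [8];  Q = [1]
  Insert 2 (step 2): P = [2] / [8];  Q = [1] / [2]
  Insert 7 (step 3): P = [2, 7] / [8];  Q = [1, 3] / [2]
  Insert 1 (step 4): P = [1, 7] / [2] / [8];  Q = [1, 3] / [2] / [4]
  Insert 5 (step 5): P = [1, 5] / [2, 7] / [8];  Q = [1, 3] / [2, 5] / [4]
  Insert 4 (step 6): P = [1, 4] / [2, 5] / [7] / [8];  Q = [1, 3] / [2, 5] / [4] / [6]
  Insert 6 (step 7): P = [1, 4, 6] / [2, 5] / [7] / [8];  Q = [1, 3, 7] / [2, 5] / [4] / [6]
  Insert 3 (step 8): P = [1, 3, 6] / [2, 4] / [5] / [7] / [8];  Q = [1, 3, 7] / [2, 5] / [4] / [6] / [8]
  Insert 9 (step 9): P = [1, 3, 6, 9] / [2, 4] / [5] / [7] / [8];  Q = [1, 3, 7, 9] / [2, 5] / [4] / [6] / [8]
Final shape: (4, 2, 1, 1, 1).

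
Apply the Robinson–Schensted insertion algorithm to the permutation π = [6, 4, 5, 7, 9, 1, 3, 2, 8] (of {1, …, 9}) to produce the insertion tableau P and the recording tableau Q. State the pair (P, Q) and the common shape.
P = [1, 2, 7, 8] / [3, 5, 9] / [4] / [6];  Q = [1, 3, 4, 5] / [2, 7, 9] / [6] / [8];  common shape = (4, 3, 1, 1)

Row-insert the values π_1, π_2, … into P one at a time, bumping the leftmost entry strictly greater than the inserted value down to the next row. The recording tableau Q records, in position (i, j), the step at which that cell was added to P.
  Insert 6 (step 1): P = [6];  Q = [1]
  Insert 4 (step 2): P = [4] / [6];  Q = [1] / [2]
  Insert 5 (step 3): P = [4, 5] / [6];  Q = [1, 3] / [2]
  Insert 7 (step 4): P = [4, 5, 7] / [6];  Q = [1, 3, 4] / [2]
  Insert 9 (step 5): P = [4, 5, 7, 9] / [6];  Q = [1, 3, 4, 5] / [2]
  Insert 1 (step 6): P = [1, 5, 7, 9] / [4] / [6];  Q = [1, 3, 4, 5] / [2] / [6]
  Insert 3 (step 7): P = [1, 3, 7, 9] / [4, 5] / [6];  Q = [1, 3, 4, 5] / [2, 7] / [6]
  Insert 2 (step 8): P = [1, 2, 7, 9] / [3, 5] / [4] / [6];  Q = [1, 3, 4, 5] / [2, 7] / [6] / [8]
  Insert 8 (step 9): P = [1, 2, 7, 8] / [3, 5, 9] / [4] / [6];  Q = [1, 3, 4, 5] / [2, 7, 9] / [6] / [8]
Final shape: (4, 3, 1, 1).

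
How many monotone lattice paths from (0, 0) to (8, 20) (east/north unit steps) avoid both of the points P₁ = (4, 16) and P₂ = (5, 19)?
Number of paths = 2676459

Inclusion–exclusion. Total paths: C(28, 8) = 3108105. Through P₁: C(20, 4)·C(8, 4) = 339150. Through P₂: C(24, 5)·C(4, 3) = 170016. Since P₁ is strictly southwest of P₂, a monotone path through both must visit P₁ then P₂; paths through both = C(20, 4)·C(4, 1)·C(4, 3) = 77520. Avoid both = 3108105 − 339150 − 170016 + 77520 = 2676459.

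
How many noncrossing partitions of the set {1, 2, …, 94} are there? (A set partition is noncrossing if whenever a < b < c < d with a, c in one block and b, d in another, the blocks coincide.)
C_94 = 239993345518077005168915776623476723006280827488229600

These noncrossing partitions are counted by the Catalan number C_n = (1/(n + 1)) · C(2n, n). For n = 94: C_94 = (1/95) · C(188, 94) = 22799367824217315491046998779230288685596678611381812000/95 = 239993345518077005168915776623476723006280827488229600.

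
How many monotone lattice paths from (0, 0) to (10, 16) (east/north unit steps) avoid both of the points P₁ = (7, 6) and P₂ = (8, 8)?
Number of paths = 4473469

Inclusion–exclusion. Total paths: C(26, 10) = 5311735. Through P₁: C(13, 7)·C(13, 3) = 490776. Through P₂: C(16, 8)·C(10, 2) = 579150. Since P₁ is strictly southwest of P₂, a monotone path through both must visit P₁ then P₂; paths through both = C(13, 7)·C(3, 1)·C(10, 2) = 231660. Avoid both = 5311735 − 490776 − 579150 + 231660 = 4473469.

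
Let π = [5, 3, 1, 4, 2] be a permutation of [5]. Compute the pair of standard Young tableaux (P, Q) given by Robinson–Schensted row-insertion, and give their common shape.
P = [1, 2] / [3, 4] / [5];  Q = [1, 4] / [2, 5] / [3];  common shape = (2, 2, 1)

Row-insert the values π_1, π_2, … into P one at a time, bumping the leftmost entry strictly greater than the inserted value down to the next row. The recording tableau Q records, in position (i, j), the step at which that cell was added to P.
  Insert 5 (step 1): P = [5];  Q = [1]
  Insert 3 (step 2): P = [3] / [5];  Q = [1] / [2]
  Insert 1 (step 3): P = [1] / [3] / [5];  Q = [1] / [2] / [3]
  Insert 4 (step 4): P = [1, 4] / [3] / [5];  Q = [1, 4] / [2] / [3]
  Insert 2 (step 5): P = [1, 2] / [3, 4] / [5];  Q = [1, 4] / [2, 5] / [3]
Final shape: (2, 2, 1).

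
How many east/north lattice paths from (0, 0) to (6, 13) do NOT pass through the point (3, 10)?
Number of paths = 21412

Total paths from (0, 0) to (6, 13): C(19, 6) = 27132. Paths through (3, 10): (paths (0, 0) → (3, 10)) × (paths (3, 10) → (6, 13)) = C(13, 3) · C(6, 3) = 286 · 20 = 5720. Avoidance count = 27132 − 5720 = 21412.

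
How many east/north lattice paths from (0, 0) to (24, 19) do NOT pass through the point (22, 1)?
Number of paths = 800472427480

Total paths from (0, 0) to (24, 19): C(43, 24) = 800472431850. Paths through (22, 1): (paths (0, 0) → (22, 1)) × (paths (22, 1) → (24, 19)) = C(23, 22) · C(20, 2) = 23 · 190 = 4370. Avoidance count = 800472431850 − 4370 = 800472427480.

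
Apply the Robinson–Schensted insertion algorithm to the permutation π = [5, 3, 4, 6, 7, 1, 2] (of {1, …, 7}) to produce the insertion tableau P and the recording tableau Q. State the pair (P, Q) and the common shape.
P = [1, 2, 6, 7] / [3, 4] / [5];  Q = [1, 3, 4, 5] / [2, 7] / [6];  common shape = (4, 2, 1)

Row-insert the values π_1, π_2, … into P one at a time, bumping the leftmost entry strictly greater than the inserted value down to the next row. The recording tableau Q records, in position (i, j), the step at which that cell was added to P.
  Insert 5 (step 1): P = [5];  Q = [1]
  Insert 3 (step 2): P = [3] / [5];  Q = [1] / [2]
  Insert 4 (step 3): P = [3, 4] / [5];  Q = [1, 3] / [2]
  Insert 6 (step 4): P = [3, 4, 6] / [5];  Q = [1, 3, 4] / [2]
  Insert 7 (step 5): P = [3, 4, 6, 7] / [5];  Q = [1, 3, 4, 5] / [2]
  Insert 1 (step 6): P = [1, 4, 6, 7] / [3] / [5];  Q = [1, 3, 4, 5] / [2] / [6]
  Insert 2 (step 7): P = [1, 2, 6, 7] / [3, 4] / [5];  Q = [1, 3, 4, 5] / [2, 7] / [6]
Final shape: (4, 2, 1).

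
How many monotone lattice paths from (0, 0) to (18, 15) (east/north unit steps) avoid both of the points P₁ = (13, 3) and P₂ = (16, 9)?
Number of paths = 977806860

Inclusion–exclusion. Total paths: C(33, 18) = 1037158320. Through P₁: C(16, 13)·C(17, 5) = 3465280. Through P₂: C(25, 16)·C(8, 2) = 57203300. Since P₁ is strictly southwest of P₂, a monotone path through both must visit P₁ then P₂; paths through both = C(16, 13)·C(9, 3)·C(8, 2) = 1317120. Avoid both = 1037158320 − 3465280 − 57203300 + 1317120 = 977806860.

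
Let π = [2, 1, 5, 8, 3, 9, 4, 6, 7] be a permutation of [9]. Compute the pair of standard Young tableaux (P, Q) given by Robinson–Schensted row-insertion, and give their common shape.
P = [1, 3, 4, 6, 7] / [2, 5, 8, 9];  Q = [1, 3, 4, 6, 9] / [2, 5, 7, 8];  common shape = (5, 4)

Row-insert the values π_1, π_2, … into P one at a time, bumping the leftmost entry strictly greater than the inserted value down to the next row. The recording tableau Q records, in position (i, j), the step at which that cell was added to P.
  Insert 2 (step 1): P = [2];  Q = [1]
  Insert 1 (step 2): P = [1] / [2];  Q = [1] / [2]
  Insert 5 (step 3): P = [1, 5] / [2];  Q = [1, 3] / [2]
  Insert 8 (step 4): P = [1, 5, 8] / [2];  Q = [1, 3, 4] / [2]
  Insert 3 (step 5): P = [1, 3, 8] / [2, 5];  Q = [1, 3, 4] / [2, 5]
  Insert 9 (step 6): P = [1, 3, 8, 9] / [2, 5];  Q = [1, 3, 4, 6] / [2, 5]
  Insert 4 (step 7): P = [1, 3, 4, 9] / [2, 5, 8];  Q = [1, 3, 4, 6] / [2, 5, 7]
  Insert 6 (step 8): P = [1, 3, 4, 6] / [2, 5, 8, 9];  Q = [1, 3, 4, 6] / [2, 5, 7, 8]
  Insert 7 (step 9): P = [1, 3, 4, 6, 7] / [2, 5, 8, 9];  Q = [1, 3, 4, 6, 9] / [2, 5, 7, 8]
Final shape: (5, 4).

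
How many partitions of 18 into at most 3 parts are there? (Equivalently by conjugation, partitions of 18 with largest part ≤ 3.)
p(18, parts ≤ 3) = 37

Use the recurrence p(n, m) = p(n, m−1) + p(n−m, m): either the largest part is < m (count p(n, m−1)) or the largest part is exactly m (remove one copy of m, count p(n−m, m)). With p(0, ·) = 1 this gives p(18, parts ≤ 3) = 37. (By conjugating Young diagrams, this also counts partitions of 18 into at most 3 parts.)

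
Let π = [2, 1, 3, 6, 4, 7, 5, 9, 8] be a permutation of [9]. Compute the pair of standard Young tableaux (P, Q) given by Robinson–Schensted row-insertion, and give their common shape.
P = [1, 3, 4, 5, 8] / [2, 6, 7, 9];  Q = [1, 3, 4, 6, 8] / [2, 5, 7, 9];  common shape = (5, 4)

Row-insert the values π_1, π_2, … into P one at a time, bumping the leftmost entry strictly greater than the inserted value down to the next row. The recording tableau Q records, in position (i, j), the step at which that cell was added to P.
  Insert 2 (step 1): P = [2];  Q = [1]
  Insert 1 (step 2): P = [1] / [2];  Q = [1] / [2]
  Insert 3 (step 3): P = [1, 3] / [2];  Q = [1, 3] / [2]
  Insert 6 (step 4): P = [1, 3, 6] / [2];  Q = [1, 3, 4] / [2]
  Insert 4 (step 5): P = [1, 3, 4] / [2, 6];  Q = [1, 3, 4] / [2, 5]
  Insert 7 (step 6): P = [1, 3, 4, 7] / [2, 6];  Q = [1, 3, 4, 6] / [2, 5]
  Insert 5 (step 7): P = [1, 3, 4, 5] / [2, 6, 7];  Q = [1, 3, 4, 6] / [2, 5, 7]
  Insert 9 (step 8): P = [1, 3, 4, 5, 9] / [2, 6, 7];  Q = [1, 3, 4, 6, 8] / [2, 5, 7]
  Insert 8 (step 9): P = [1, 3, 4, 5, 8] / [2, 6, 7, 9];  Q = [1, 3, 4, 6, 8] / [2, 5, 7, 9]
Final shape: (5, 4).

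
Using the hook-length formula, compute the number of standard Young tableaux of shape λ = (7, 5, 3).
# SYT of shape (7, 5, 3) = 45045

Hook-length formula: f^λ = n! / Π hook(c), product over all cells c of the Young diagram. For λ = (7, 5, 3), n = 15 boxes. Hook lengths by row (left-to-right, top-to-bottom): [9, 8, 7, 5, 4, 2, 1]; [6, 5, 4, 2, 1]; [3, 2, 1]. Product of hooks = 29030400. So f^λ = 15! / 29030400 = 1307674368000 / 29030400 = 45045.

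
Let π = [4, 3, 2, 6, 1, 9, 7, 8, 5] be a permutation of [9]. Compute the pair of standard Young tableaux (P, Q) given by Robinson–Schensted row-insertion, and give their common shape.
P = [1, 5, 7, 8] / [2, 6] / [3, 9] / [4];  Q = [1, 4, 6, 8] / [2, 7] / [3, 9] / [5];  common shape = (4, 2, 2, 1)

Row-insert the values π_1, π_2, … into P one at a time, bumping the leftmost entry strictly greater than the inserted value down to the next row. The recording tableau Q records, in position (i, j), the step at which that cell was added to P.
  Insert 4 (step 1): P = [4];  Q = [1]
  Insert 3 (step 2): P = [3] / [4];  Q = [1] / [2]
  Insert 2 (step 3): P = [2] / [3] / [4];  Q = [1] / [2] / [3]
  Insert 6 (step 4): P = [2, 6] / [3] / [4];  Q = [1, 4] / [2] / [3]
  Insert 1 (step 5): P = [1, 6] / [2] / [3] / [4];  Q = [1, 4] / [2] / [3] / [5]
  Insert 9 (step 6): P = [1, 6, 9] / [2] / [3] / [4];  Q = [1, 4, 6] / [2] / [3] / [5]
  Insert 7 (step 7): P = [1, 6, 7] / [2, 9] / [3] / [4];  Q = [1, 4, 6] / [2, 7] / [3] / [5]
  Insert 8 (step 8): P = [1, 6, 7, 8] / [2, 9] / [3] / [4];  Q = [1, 4, 6, 8] / [2, 7] / [3] / [5]
  Insert 5 (step 9): P = [1, 5, 7, 8] / [2, 6] / [3, 9] / [4];  Q = [1, 4, 6, 8] / [2, 7] / [3, 9] / [5]
Final shape: (4, 2, 2, 1).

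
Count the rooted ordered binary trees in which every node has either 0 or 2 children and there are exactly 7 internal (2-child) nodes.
C_7 = 429

These full binary trees are counted by the Catalan number C_n = (1/(n + 1)) · C(2n, n). For n = 7: C_7 = (1/8) · C(14, 7) = 3432/8 = 429.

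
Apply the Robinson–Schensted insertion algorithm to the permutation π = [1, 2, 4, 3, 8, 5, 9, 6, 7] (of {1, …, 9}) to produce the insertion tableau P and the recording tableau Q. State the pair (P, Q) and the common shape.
P = [1, 2, 3, 5, 6, 7] / [4, 8, 9];  Q = [1, 2, 3, 5, 7, 9] / [4, 6, 8];  common shape = (6, 3)

Row-insert the values π_1, π_2, … into P one at a time, bumping the leftmost entry strictly greater than the inserted value down to the next row. The recording tableau Q records, in position (i, j), the step at which that cell was added to P.
  Insert 1 (step 1): P = [1];  Q = [1]
  Insert 2 (step 2): P = [1, 2];  Q = [1, 2]
  Insert 4 (step 3): P = [1, 2, 4];  Q = [1, 2, 3]
  Insert 3 (step 4): P = [1, 2, 3] / [4];  Q = [1, 2, 3] / [4]
  Insert 8 (step 5): P = [1, 2, 3, 8] / [4];  Q = [1, 2, 3, 5] / [4]
  Insert 5 (step 6): P = [1, 2, 3, 5] / [4, 8];  Q = [1, 2, 3, 5] / [4, 6]
  Insert 9 (step 7): P = [1, 2, 3, 5, 9] / [4, 8];  Q = [1, 2, 3, 5, 7] / [4, 6]
  Insert 6 (step 8): P = [1, 2, 3, 5, 6] / [4, 8, 9];  Q = [1, 2, 3, 5, 7] / [4, 6, 8]
  Insert 7 (step 9): P = [1, 2, 3, 5, 6, 7] / [4, 8, 9];  Q = [1, 2, 3, 5, 7, 9] / [4, 6, 8]
Final shape: (6, 3).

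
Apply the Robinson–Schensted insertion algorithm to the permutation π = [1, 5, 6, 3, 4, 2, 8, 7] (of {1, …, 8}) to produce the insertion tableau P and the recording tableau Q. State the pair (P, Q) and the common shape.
P = [1, 2, 4, 7] / [3, 6, 8] / [5];  Q = [1, 2, 3, 7] / [4, 5, 8] / [6];  common shape = (4, 3, 1)

Row-insert the values π_1, π_2, … into P one at a time, bumping the leftmost entry strictly greater than the inserted value down to the next row. The recording tableau Q records, in position (i, j), the step at which that cell was added to P.
  Insert 1 (step 1): P = [1];  Q = [1]
  Insert 5 (step 2): P = [1, 5];  Q = [1, 2]
  Insert 6 (step 3): P = [1, 5, 6];  Q = [1, 2, 3]
  Insert 3 (step 4): P = [1, 3, 6] / [5];  Q = [1, 2, 3] / [4]
  Insert 4 (step 5): P = [1, 3, 4] / [5, 6];  Q = [1, 2, 3] / [4, 5]
  Insert 2 (step 6): P = [1, 2, 4] / [3, 6] / [5];  Q = [1, 2, 3] / [4, 5] / [6]
  Insert 8 (step 7): P = [1, 2, 4, 8] / [3, 6] / [5];  Q = [1, 2, 3, 7] / [4, 5] / [6]
  Insert 7 (step 8): P = [1, 2, 4, 7] / [3, 6, 8] / [5];  Q = [1, 2, 3, 7] / [4, 5, 8] / [6]
Final shape: (4, 3, 1).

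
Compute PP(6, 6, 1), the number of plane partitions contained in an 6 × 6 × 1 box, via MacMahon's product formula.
PP(6, 6, 1) = 924

Evaluate the triple product over i = 1..6, j = 1..6, k = 1..1. The factors are (2/1) · (3/2) · (4/3) · (5/4) · (6/5) · (7/6) · (3/2) · (4/3) · … (36 factors total). The numerators and denominators telescope so the product is an integer; carrying out the multiplication exactly gives PP(6, 6, 1) = 924.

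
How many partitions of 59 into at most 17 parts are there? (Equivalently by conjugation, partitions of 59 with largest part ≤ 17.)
p(59, parts ≤ 17) = 582691

Use the recurrence p(n, m) = p(n, m−1) + p(n−m, m): either the largest part is < m (count p(n, m−1)) or the largest part is exactly m (remove one copy of m, count p(n−m, m)). With p(0, ·) = 1 this gives p(59, parts ≤ 17) = 582691. (By conjugating Young diagrams, this also counts partitions of 59 into at most 17 parts.)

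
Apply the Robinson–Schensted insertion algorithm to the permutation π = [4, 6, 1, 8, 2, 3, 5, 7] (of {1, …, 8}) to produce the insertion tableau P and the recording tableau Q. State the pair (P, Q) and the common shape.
P = [1, 2, 3, 5, 7] / [4, 6, 8];  Q = [1, 2, 4, 7, 8] / [3, 5, 6];  common shape = (5, 3)

Row-insert the values π_1, π_2, … into P one at a time, bumping the leftmost entry strictly greater than the inserted value down to the next row. The recording tableau Q records, in position (i, j), the step at which that cell was added to P.
  Insert 4 (step 1): P = [4];  Q = [1]
  Insert 6 (step 2): P = [4, 6];  Q = [1, 2]
  Insert 1 (step 3): P = [1, 6] / [4];  Q = [1, 2] / [3]
  Insert 8 (step 4): P = [1, 6, 8] / [4];  Q = [1, 2, 4] / [3]
  Insert 2 (step 5): P = [1, 2, 8] / [4, 6];  Q = [1, 2, 4] / [3, 5]
  Insert 3 (step 6): P = [1, 2, 3] / [4, 6, 8];  Q = [1, 2, 4] / [3, 5, 6]
  Insert 5 (step 7): P = [1, 2, 3, 5] / [4, 6, 8];  Q = [1, 2, 4, 7] / [3, 5, 6]
  Insert 7 (step 8): P = [1, 2, 3, 5, 7] / [4, 6, 8];  Q = [1, 2, 4, 7, 8] / [3, 5, 6]
Final shape: (5, 3).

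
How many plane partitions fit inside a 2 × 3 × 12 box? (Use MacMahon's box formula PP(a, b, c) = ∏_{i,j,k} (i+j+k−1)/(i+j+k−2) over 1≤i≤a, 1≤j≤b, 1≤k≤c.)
PP(2, 3, 12) = 63700

Evaluate the triple product over i = 1..2, j = 1..3, k = 1..12. The factors are (2/1) · (3/2) · (4/3) · (5/4) · (6/5) · (7/6) · (8/7) · (9/8) · … (72 factors total). The numerators and denominators telescope so the product is an integer; carrying out the multiplication exactly gives PP(2, 3, 12) = 63700.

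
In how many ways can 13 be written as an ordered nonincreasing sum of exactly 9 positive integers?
p(13, 9 parts) = 5

Partitions of n into exactly k parts ↔ partitions of n − k into at most k parts (subtract 1 from each part). For n = 13, k = 9, the partitions are: 5+1+1+1+1+1+1+1+1, 4+2+1+1+1+1+1+1+1, 3+3+1+1+1+1+1+1+1, 3+2+2+1+1+1+1+1+1, 2+2+2+2+1+1+1+1+1. Count = 5.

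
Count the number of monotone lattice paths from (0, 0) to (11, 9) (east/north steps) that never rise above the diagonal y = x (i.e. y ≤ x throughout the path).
Number of paths = 41990

By the reflection principle (André's argument), the number of monotone paths to (11, 9) with n ≤ m that never go above y = x is C(20, 11) − C(20, 12) = 167960 − 125970 = 41990.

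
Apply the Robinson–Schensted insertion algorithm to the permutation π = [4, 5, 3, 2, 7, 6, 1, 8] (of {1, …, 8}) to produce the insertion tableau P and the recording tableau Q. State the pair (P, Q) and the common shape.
P = [1, 5, 6, 8] / [2, 7] / [3] / [4];  Q = [1, 2, 5, 8] / [3, 6] / [4] / [7];  common shape = (4, 2, 1, 1)

Row-insert the values π_1, π_2, … into P one at a time, bumping the leftmost entry strictly greater than the inserted value down to the next row. The recording tableau Q records, in position (i, j), the step at which that cell was added to P.
  Insert 4 (step 1): P = [4];  Q = [1]
  Insert 5 (step 2): P = [4, 5];  Q = [1, 2]
  Insert 3 (step 3): P = [3, 5] / [4];  Q = [1, 2] / [3]
  Insert 2 (step 4): P = [2, 5] / [3] / [4];  Q = [1, 2] / [3] / [4]
  Insert 7 (step 5): P = [2, 5, 7] / [3] / [4];  Q = [1, 2, 5] / [3] / [4]
  Insert 6 (step 6): P = [2, 5, 6] / [3, 7] / [4];  Q = [1, 2, 5] / [3, 6] / [4]
  Insert 1 (step 7): P = [1, 5, 6] / [2, 7] / [3] / [4];  Q = [1, 2, 5] / [3, 6] / [4] / [7]
  Insert 8 (step 8): P = [1, 5, 6, 8] / [2, 7] / [3] / [4];  Q = [1, 2, 5, 8] / [3, 6] / [4] / [7]
Final shape: (4, 2, 1, 1).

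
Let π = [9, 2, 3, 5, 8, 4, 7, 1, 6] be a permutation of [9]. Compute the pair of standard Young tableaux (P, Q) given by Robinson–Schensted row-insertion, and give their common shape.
P = [1, 3, 4, 6] / [2, 7] / [5, 8] / [9];  Q = [1, 3, 4, 5] / [2, 7] / [6, 9] / [8];  common shape = (4, 2, 2, 1)

Row-insert the values π_1, π_2, … into P one at a time, bumping the leftmost entry strictly greater than the inserted value down to the next row. The recording tableau Q records, in position (i, j), the step at which that cell was added to P.
  Insert 9 (step 1): P = [9];  Q = [1]
  Insert 2 (step 2): P = [2] / [9];  Q = [1] / [2]
  Insert 3 (step 3): P = [2, 3] / [9];  Q = [1, 3] / [2]
  Insert 5 (step 4): P = [2, 3, 5] / [9];  Q = [1, 3, 4] / [2]
  Insert 8 (step 5): P = [2, 3, 5, 8] / [9];  Q = [1, 3, 4, 5] / [2]
  Insert 4 (step 6): P = [2, 3, 4, 8] / [5] / [9];  Q = [1, 3, 4, 5] / [2] / [6]
  Insert 7 (step 7): P = [2, 3, 4, 7] / [5, 8] / [9];  Q = [1, 3, 4, 5] / [2, 7] / [6]
  Insert 1 (step 8): P = [1, 3, 4, 7] / [2, 8] / [5] / [9];  Q = [1, 3, 4, 5] / [2, 7] / [6] / [8]
  Insert 6 (step 9): P = [1, 3, 4, 6] / [2, 7] / [5, 8] / [9];  Q = [1, 3, 4, 5] / [2, 7] / [6, 9] / [8]
Final shape: (4, 2, 2, 1).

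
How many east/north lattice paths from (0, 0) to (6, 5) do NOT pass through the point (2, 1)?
Number of paths = 252

Total paths from (0, 0) to (6, 5): C(11, 6) = 462. Paths through (2, 1): (paths (0, 0) → (2, 1)) × (paths (2, 1) → (6, 5)) = C(3, 2) · C(8, 4) = 3 · 70 = 210. Avoidance count = 462 − 210 = 252.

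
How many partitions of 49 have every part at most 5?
p(49, parts ≤ 5) = 3507

Use the recurrence p(n, m) = p(n, m−1) + p(n−m, m): either the largest part is < m (count p(n, m−1)) or the largest part is exactly m (remove one copy of m, count p(n−m, m)). With p(0, ·) = 1 this gives p(49, parts ≤ 5) = 3507. (By conjugating Young diagrams, this also counts partitions of 49 into at most 5 parts.)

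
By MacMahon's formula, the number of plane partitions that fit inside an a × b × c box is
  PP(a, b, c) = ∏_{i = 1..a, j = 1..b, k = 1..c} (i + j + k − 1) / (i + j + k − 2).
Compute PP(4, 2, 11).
PP(4, 2, 11) = 496860

Evaluate the triple product over i = 1..4, j = 1..2, k = 1..11. The factors are (2/1) · (3/2) · (4/3) · (5/4) · (6/5) · (7/6) · (8/7) · (9/8) · … (88 factors total). The numerators and denominators telescope so the product is an integer; carrying out the multiplication exactly gives PP(4, 2, 11) = 496860.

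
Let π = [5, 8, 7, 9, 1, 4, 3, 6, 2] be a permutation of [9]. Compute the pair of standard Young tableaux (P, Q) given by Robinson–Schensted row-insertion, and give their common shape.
P = [1, 2, 6] / [3, 7, 9] / [4] / [5] / [8];  Q = [1, 2, 4] / [3, 6, 8] / [5] / [7] / [9];  common shape = (3, 3, 1, 1, 1)

Row-insert the values π_1, π_2, … into P one at a time, bumping the leftmost entry strictly greater than the inserted value down to the next row. The recording tableau Q records, in position (i, j), the step at which that cell was added to P.
  Insert 5 (step 1): P = [5];  Q = [1]
  Insert 8 (step 2): P = [5, 8];  Q = [1, 2]
  Insert 7 (step 3): P = [5, 7] / [8];  Q = [1, 2] / [3]
  Insert 9 (step 4): P = [5, 7, 9] / [8];  Q = [1, 2, 4] / [3]
  Insert 1 (step 5): P = [1, 7, 9] / [5] / [8];  Q = [1, 2, 4] / [3] / [5]
  Insert 4 (step 6): P = [1, 4, 9] / [5, 7] / [8];  Q = [1, 2, 4] / [3, 6] / [5]
  Insert 3 (step 7): P = [1, 3, 9] / [4, 7] / [5] / [8];  Q = [1, 2, 4] / [3, 6] / [5] / [7]
  Insert 6 (step 8): P = [1, 3, 6] / [4, 7, 9] / [5] / [8];  Q = [1, 2, 4] / [3, 6, 8] / [5] / [7]
  Insert 2 (step 9): P = [1, 2, 6] / [3, 7, 9] / [4] / [5] / [8];  Q = [1, 2, 4] / [3, 6, 8] / [5] / [7] / [9]
Final shape: (3, 3, 1, 1, 1).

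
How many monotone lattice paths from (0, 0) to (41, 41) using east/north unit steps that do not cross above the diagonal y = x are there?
C_41 = 10113918591637898134020

These NE paths below the diagonal are counted by the Catalan number C_n = (1/(n + 1)) · C(2n, n). For n = 41: C_41 = (1/42) · C(82, 41) = 424784580848791721628840/42 = 10113918591637898134020.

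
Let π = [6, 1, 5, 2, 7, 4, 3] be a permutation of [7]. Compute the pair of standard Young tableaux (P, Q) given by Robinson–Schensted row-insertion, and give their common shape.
P = [1, 2, 3] / [4, 7] / [5] / [6];  Q = [1, 3, 5] / [2, 6] / [4] / [7];  common shape = (3, 2, 1, 1)

Row-insert the values π_1, π_2, … into P one at a time, bumping the leftmost entry strictly greater than the inserted value down to the next row. The recording tableau Q records, in position (i, j), the step at which that cell was added to P.
  Insert 6 (step 1): P = [6];  Q = [1]
  Insert 1 (step 2): P = [1] / [6];  Q = [1] / [2]
  Insert 5 (step 3): P = [1, 5] / [6];  Q = [1, 3] / [2]
  Insert 2 (step 4): P = [1, 2] / [5] / [6];  Q = [1, 3] / [2] / [4]
  Insert 7 (step 5): P = [1, 2, 7] / [5] / [6];  Q = [1, 3, 5] / [2] / [4]
  Insert 4 (step 6): P = [1, 2, 4] / [5, 7] / [6];  Q = [1, 3, 5] / [2, 6] / [4]
  Insert 3 (step 7): P = [1, 2, 3] / [4, 7] / [5] / [6];  Q = [1, 3, 5] / [2, 6] / [4] / [7]
Final shape: (3, 2, 1, 1).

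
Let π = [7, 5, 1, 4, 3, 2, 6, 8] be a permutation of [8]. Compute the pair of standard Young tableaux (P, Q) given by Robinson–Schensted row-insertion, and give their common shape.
P = [1, 2, 6, 8] / [3] / [4] / [5] / [7];  Q = [1, 4, 7, 8] / [2] / [3] / [5] / [6];  common shape = (4, 1, 1, 1, 1)

Row-insert the values π_1, π_2, … into P one at a time, bumping the leftmost entry strictly greater than the inserted value down to the next row. The recording tableau Q records, in position (i, j), the step at which that cell was added to P.
  Insert 7 (step 1): P = [7];  Q = [1]
  Insert 5 (step 2): P = [5] / [7];  Q = [1] / [2]
  Insert 1 (step 3): P = [1] / [5] / [7];  Q = [1] / [2] / [3]
  Insert 4 (step 4): P = [1, 4] / [5] / [7];  Q = [1, 4] / [2] / [3]
  Insert 3 (step 5): P = [1, 3] / [4] / [5] / [7];  Q = [1, 4] / [2] / [3] / [5]
  Insert 2 (step 6): P = [1, 2] / [3] / [4] / [5] / [7];  Q = [1, 4] / [2] / [3] / [5] / [6]
  Insert 6 (step 7): P = [1, 2, 6] / [3] / [4] / [5] / [7];  Q = [1, 4, 7] / [2] / [3] / [5] / [6]
  Insert 8 (step 8): P = [1, 2, 6, 8] / [3] / [4] / [5] / [7];  Q = [1, 4, 7, 8] / [2] / [3] / [5] / [6]
Final shape: (4, 1, 1, 1, 1).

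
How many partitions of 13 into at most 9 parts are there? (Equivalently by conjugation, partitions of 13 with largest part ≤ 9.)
p(13, parts ≤ 9) = 94

Partitions of 13 with all parts ≤ 9: 9+4, 9+3+1, 9+2+2, 9+2+1+1, 9+1+1+1+1, 8+5, 8+4+1, 8+3+2, 8+3+1+1, 8+2+2+1, 8+2+1+1+1, 8+1+1+1+1+1, 7+6, 7+5+1, 7+4+2, 7+4+1+1, 7+3+3, 7+3+2+1, 7+3+1+1+1, 7+2+2+2, 7+2+2+1+1, 7+2+1+1+1+1, 7+1+1+1+1+1+1, 6+6+1, 6+5+2, 6+5+1+1, 6+4+3, 6+4+2+1, 6+4+1+1+1, 6+3+3+1, … (94 total). Count = 94.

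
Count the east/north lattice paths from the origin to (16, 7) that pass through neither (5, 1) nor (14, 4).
Number of paths = 153501

Inclusion–exclusion. Total paths: C(23, 16) = 245157. Through P₁: C(6, 5)·C(17, 11) = 74256. Through P₂: C(18, 14)·C(5, 2) = 30600. Since P₁ is strictly southwest of P₂, a monotone path through both must visit P₁ then P₂; paths through both = C(6, 5)·C(12, 9)·C(5, 2) = 13200. Avoid both = 245157 − 74256 − 30600 + 13200 = 153501.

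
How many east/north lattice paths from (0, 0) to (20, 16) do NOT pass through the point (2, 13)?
Number of paths = 7307732460

Total paths from (0, 0) to (20, 16): C(36, 20) = 7307872110. Paths through (2, 13): (paths (0, 0) → (2, 13)) × (paths (2, 13) → (20, 16)) = C(15, 2) · C(21, 18) = 105 · 1330 = 139650. Avoidance count = 7307872110 − 139650 = 7307732460.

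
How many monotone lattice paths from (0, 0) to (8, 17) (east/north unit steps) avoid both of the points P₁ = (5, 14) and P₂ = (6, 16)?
Number of paths = 729828

Inclusion–exclusion. Total paths: C(25, 8) = 1081575. Through P₁: C(19, 5)·C(6, 3) = 232560. Through P₂: C(22, 6)·C(3, 2) = 223839. Since P₁ is strictly southwest of P₂, a monotone path through both must visit P₁ then P₂; paths through both = C(19, 5)·C(3, 1)·C(3, 2) = 104652. Avoid both = 1081575 − 232560 − 223839 + 104652 = 729828.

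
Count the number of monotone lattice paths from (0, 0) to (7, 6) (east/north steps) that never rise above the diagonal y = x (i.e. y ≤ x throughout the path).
Number of paths = 429

By the reflection principle (André's argument), the number of monotone paths to (7, 6) with n ≤ m that never go above y = x is C(13, 7) − C(13, 8) = 1716 − 1287 = 429.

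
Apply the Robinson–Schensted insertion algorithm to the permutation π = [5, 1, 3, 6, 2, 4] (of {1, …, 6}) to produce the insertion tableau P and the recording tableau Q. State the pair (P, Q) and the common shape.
P = [1, 2, 4] / [3, 6] / [5];  Q = [1, 3, 4] / [2, 6] / [5];  common shape = (3, 2, 1)

Row-insert the values π_1, π_2, … into P one at a time, bumping the leftmost entry strictly greater than the inserted value down to the next row. The recording tableau Q records, in position (i, j), the step at which that cell was added to P.
  Insert 5 (step 1): P = [5];  Q = [1]
  Insert 1 (step 2): P = [1] / [5];  Q = [1] / [2]
  Insert 3 (step 3): P = [1, 3] / [5];  Q = [1, 3] / [2]
  Insert 6 (step 4): P = [1, 3, 6] / [5];  Q = [1, 3, 4] / [2]
  Insert 2 (step 5): P = [1, 2, 6] / [3] / [5];  Q = [1, 3, 4] / [2] / [5]
  Insert 4 (step 6): P = [1, 2, 4] / [3, 6] / [5];  Q = [1, 3, 4] / [2, 6] / [5]
Final shape: (3, 2, 1).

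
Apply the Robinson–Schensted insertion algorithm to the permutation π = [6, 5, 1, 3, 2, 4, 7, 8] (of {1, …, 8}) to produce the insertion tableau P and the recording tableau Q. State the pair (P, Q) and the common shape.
P = [1, 2, 4, 7, 8] / [3] / [5] / [6];  Q = [1, 4, 6, 7, 8] / [2] / [3] / [5];  common shape = (5, 1, 1, 1)

Row-insert the values π_1, π_2, … into P one at a time, bumping the leftmost entry strictly greater than the inserted value down to the next row. The recording tableau Q records, in position (i, j), the step at which that cell was added to P.
  Insert 6 (step 1): P = [6];  Q = [1]
  Insert 5 (step 2): P = [5] / [6];  Q = [1] / [2]
  Insert 1 (step 3): P = [1] / [5] / [6];  Q = [1] / [2] / [3]
  Insert 3 (step 4): P = [1, 3] / [5] / [6];  Q = [1, 4] / [2] / [3]
  Insert 2 (step 5): P = [1, 2] / [3] / [5] / [6];  Q = [1, 4] / [2] / [3] / [5]
  Insert 4 (step 6): P = [1, 2, 4] / [3] / [5] / [6];  Q = [1, 4, 6] / [2] / [3] / [5]
  Insert 7 (step 7): P = [1, 2, 4, 7] / [3] / [5] / [6];  Q = [1, 4, 6, 7] / [2] / [3] / [5]
  Insert 8 (step 8): P = [1, 2, 4, 7, 8] / [3] / [5] / [6];  Q = [1, 4, 6, 7, 8] / [2] / [3] / [5]
Final shape: (5, 1, 1, 1).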